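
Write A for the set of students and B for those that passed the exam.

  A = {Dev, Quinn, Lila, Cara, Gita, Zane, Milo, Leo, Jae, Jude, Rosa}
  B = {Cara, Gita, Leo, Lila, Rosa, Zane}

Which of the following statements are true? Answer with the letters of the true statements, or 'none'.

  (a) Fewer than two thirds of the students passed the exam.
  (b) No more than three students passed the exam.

|A| = 11, |A ∩ B| = 6, |A ∖ B| = 5.
(a) |A ∩ B| / |A| < 2/3: holds.
(b) |A ∩ B| ≤ 3: fails.

(a)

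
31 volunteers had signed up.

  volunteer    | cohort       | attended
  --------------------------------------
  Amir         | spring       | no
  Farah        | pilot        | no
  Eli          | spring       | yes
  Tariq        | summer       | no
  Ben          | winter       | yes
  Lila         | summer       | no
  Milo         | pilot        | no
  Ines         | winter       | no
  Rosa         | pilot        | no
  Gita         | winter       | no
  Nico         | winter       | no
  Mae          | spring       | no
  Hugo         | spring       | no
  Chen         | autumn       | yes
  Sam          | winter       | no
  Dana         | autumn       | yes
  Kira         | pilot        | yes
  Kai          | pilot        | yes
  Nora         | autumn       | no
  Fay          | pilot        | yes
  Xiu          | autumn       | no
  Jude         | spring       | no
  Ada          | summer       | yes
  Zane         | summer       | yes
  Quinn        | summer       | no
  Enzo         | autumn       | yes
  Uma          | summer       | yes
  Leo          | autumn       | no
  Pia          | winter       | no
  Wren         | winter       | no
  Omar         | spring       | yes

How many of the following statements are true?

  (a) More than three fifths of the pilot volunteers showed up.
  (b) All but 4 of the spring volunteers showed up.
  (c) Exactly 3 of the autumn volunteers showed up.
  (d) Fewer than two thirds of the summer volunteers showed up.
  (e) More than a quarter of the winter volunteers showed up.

(a) pilot: |A| = 6, |A ∩ B| = 3; needs |A ∩ B| / |A| > 3/5 — false.
(b) spring: |A| = 6, |A ∩ B| = 2; needs |A ∖ B| = 4 — true.
(c) autumn: |A| = 6, |A ∩ B| = 3; needs |A ∩ B| = 3 — true.
(d) summer: |A| = 6, |A ∩ B| = 3; needs |A ∩ B| / |A| < 2/3 — true.
(e) winter: |A| = 7, |A ∩ B| = 1; needs |A ∩ B| / |A| > 1/4 — false.

3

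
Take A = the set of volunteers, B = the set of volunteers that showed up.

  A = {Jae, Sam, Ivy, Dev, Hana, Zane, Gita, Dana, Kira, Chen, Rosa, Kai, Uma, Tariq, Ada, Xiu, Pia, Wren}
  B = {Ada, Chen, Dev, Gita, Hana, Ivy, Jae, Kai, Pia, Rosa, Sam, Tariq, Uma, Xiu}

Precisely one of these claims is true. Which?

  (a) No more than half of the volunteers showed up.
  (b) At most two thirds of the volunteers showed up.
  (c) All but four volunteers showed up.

|A| = 18, |A ∩ B| = 14, |A ∖ B| = 4.
(a) requires |A ∩ B| ≤ |A ∖ B|: false.
(b) requires |A ∩ B| / |A| ≤ 2/3: false.
(c) requires |A ∖ B| = 4: true.

(c)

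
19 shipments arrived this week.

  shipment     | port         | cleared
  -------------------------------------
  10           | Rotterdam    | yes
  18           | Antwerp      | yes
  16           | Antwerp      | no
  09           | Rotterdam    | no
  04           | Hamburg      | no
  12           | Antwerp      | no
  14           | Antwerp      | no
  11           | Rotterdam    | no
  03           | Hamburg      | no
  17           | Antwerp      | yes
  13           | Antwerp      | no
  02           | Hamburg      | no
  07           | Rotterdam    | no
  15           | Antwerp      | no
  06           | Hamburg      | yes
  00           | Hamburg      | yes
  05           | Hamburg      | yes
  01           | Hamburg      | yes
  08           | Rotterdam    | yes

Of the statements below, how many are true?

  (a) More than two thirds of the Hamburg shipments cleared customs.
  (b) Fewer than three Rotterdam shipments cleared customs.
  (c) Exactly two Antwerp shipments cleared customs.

2

(a) Hamburg: |A| = 7, |A ∩ B| = 4; needs |A ∩ B| / |A| > 2/3 — false.
(b) Rotterdam: |A| = 5, |A ∩ B| = 2; needs |A ∩ B| < 3 — true.
(c) Antwerp: |A| = 7, |A ∩ B| = 2; needs |A ∩ B| = 2 — true.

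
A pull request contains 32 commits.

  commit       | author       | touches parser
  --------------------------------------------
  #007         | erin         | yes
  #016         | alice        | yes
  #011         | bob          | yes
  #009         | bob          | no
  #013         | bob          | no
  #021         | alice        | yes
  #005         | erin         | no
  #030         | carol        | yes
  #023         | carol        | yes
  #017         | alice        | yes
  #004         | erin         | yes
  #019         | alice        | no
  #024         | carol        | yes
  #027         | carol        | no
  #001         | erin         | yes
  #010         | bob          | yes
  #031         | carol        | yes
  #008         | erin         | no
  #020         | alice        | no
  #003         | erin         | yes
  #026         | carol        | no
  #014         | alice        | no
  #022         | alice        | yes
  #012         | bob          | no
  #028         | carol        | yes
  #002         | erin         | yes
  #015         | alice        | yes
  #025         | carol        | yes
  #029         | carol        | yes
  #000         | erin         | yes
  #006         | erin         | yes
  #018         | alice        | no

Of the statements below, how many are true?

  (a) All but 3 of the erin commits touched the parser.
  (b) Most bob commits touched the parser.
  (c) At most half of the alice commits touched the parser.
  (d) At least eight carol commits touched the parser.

(a) erin: |A| = 9, |A ∩ B| = 7; needs |A ∖ B| = 3 — false.
(b) bob: |A| = 5, |A ∩ B| = 2; needs |A ∩ B| > |A ∖ B| — false.
(c) alice: |A| = 9, |A ∩ B| = 5; needs |A ∩ B| ≤ |A ∖ B| — false.
(d) carol: |A| = 9, |A ∩ B| = 7; needs |A ∩ B| ≥ 8 — false.

0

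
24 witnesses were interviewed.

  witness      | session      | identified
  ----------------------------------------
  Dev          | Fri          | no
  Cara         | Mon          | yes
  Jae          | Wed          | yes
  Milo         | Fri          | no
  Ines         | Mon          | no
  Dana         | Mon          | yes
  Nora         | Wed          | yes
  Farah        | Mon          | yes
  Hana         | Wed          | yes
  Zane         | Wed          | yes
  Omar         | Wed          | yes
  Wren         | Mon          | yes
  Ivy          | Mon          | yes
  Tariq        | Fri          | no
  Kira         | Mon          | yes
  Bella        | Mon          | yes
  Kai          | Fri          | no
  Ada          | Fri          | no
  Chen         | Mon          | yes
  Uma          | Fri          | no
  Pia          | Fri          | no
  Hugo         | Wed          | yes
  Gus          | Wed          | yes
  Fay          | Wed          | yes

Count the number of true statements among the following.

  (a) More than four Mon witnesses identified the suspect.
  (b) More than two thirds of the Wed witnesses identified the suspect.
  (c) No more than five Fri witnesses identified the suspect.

3

(a) Mon: |A| = 9, |A ∩ B| = 8; needs |A ∩ B| > 4 — true.
(b) Wed: |A| = 8, |A ∩ B| = 8; needs |A ∩ B| / |A| > 2/3 — true.
(c) Fri: |A| = 7, |A ∩ B| = 0; needs |A ∩ B| ≤ 5 — true.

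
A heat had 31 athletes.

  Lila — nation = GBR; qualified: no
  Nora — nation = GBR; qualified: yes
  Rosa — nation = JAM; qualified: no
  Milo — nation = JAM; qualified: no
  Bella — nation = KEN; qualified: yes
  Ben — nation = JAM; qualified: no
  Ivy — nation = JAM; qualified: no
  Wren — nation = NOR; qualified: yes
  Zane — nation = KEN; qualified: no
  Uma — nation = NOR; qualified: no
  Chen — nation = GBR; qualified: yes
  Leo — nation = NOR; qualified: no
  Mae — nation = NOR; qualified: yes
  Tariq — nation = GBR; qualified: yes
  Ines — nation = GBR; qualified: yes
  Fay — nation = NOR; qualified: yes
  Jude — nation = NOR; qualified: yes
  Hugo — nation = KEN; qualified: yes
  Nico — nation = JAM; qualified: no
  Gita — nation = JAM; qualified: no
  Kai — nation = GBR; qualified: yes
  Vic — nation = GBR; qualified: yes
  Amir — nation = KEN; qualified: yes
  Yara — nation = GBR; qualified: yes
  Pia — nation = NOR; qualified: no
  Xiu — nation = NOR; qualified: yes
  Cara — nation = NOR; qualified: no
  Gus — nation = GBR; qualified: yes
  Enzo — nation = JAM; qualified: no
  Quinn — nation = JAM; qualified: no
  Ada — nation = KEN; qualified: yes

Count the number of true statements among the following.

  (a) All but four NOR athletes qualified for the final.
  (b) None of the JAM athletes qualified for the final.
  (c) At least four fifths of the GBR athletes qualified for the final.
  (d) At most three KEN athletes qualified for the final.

3

(a) NOR: |A| = 9, |A ∩ B| = 5; needs |A ∖ B| = 4 — true.
(b) JAM: |A| = 8, |A ∩ B| = 0; needs A ∩ B = ∅ (|A ∩ B| = 0) — true.
(c) GBR: |A| = 9, |A ∩ B| = 8; needs |A ∩ B| / |A| ≥ 4/5 — true.
(d) KEN: |A| = 5, |A ∩ B| = 4; needs |A ∩ B| ≤ 3 — false.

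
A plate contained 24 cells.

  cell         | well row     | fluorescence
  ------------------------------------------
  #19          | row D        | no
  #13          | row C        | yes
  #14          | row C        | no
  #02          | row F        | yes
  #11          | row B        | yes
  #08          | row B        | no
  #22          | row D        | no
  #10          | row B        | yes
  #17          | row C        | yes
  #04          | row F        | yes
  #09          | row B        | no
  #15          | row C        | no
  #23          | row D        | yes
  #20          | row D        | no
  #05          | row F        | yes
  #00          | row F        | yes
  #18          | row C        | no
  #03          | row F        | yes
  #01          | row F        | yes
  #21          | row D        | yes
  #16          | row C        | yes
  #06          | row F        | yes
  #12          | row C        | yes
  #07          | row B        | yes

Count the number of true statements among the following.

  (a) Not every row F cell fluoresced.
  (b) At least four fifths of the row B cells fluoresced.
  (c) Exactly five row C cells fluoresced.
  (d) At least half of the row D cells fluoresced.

0

(a) row F: |A| = 7, |A ∩ B| = 7; needs A ⊄ B (|A ∖ B| ≥ 1) — false.
(b) row B: |A| = 5, |A ∩ B| = 3; needs |A ∩ B| / |A| ≥ 4/5 — false.
(c) row C: |A| = 7, |A ∩ B| = 4; needs |A ∩ B| = 5 — false.
(d) row D: |A| = 5, |A ∩ B| = 2; needs |A ∩ B| ≥ |A ∖ B| — false.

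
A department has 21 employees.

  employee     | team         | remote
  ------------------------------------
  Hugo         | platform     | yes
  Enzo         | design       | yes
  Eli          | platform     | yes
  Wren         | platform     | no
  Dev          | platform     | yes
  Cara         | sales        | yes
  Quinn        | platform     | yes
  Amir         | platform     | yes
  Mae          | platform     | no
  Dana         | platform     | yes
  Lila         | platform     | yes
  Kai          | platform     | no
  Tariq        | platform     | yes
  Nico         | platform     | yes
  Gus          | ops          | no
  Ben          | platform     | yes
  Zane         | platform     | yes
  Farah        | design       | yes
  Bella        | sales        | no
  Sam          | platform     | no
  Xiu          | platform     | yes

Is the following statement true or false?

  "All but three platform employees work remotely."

The determiner here denotes the relation: |A ∖ B| = 3.
|A| = 16, |A ∩ B| = 12, |A ∖ B| = 4.
|A ∖ B| = 4, so the statement is false.

False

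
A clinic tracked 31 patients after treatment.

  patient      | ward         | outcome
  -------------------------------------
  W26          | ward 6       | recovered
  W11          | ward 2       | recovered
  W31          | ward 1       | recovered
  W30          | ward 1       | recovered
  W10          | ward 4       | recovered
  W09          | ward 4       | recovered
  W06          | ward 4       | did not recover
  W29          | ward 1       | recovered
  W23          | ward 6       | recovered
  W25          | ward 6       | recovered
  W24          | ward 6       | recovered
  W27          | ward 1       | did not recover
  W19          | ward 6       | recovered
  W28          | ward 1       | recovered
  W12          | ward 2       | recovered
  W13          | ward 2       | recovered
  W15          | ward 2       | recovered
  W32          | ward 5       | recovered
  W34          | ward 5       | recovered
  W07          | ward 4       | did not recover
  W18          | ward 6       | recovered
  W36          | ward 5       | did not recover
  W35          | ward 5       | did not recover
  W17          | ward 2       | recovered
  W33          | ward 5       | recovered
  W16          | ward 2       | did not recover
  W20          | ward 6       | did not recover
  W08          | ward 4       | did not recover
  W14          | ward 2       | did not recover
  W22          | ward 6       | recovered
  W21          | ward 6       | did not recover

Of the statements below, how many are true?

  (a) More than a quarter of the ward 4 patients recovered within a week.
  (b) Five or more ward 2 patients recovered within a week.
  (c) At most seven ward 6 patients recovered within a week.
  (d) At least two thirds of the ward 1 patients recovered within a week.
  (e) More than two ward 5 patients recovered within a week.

5

(a) ward 4: |A| = 5, |A ∩ B| = 2; needs |A ∩ B| / |A| > 1/4 — true.
(b) ward 2: |A| = 7, |A ∩ B| = 5; needs |A ∩ B| ≥ 5 — true.
(c) ward 6: |A| = 9, |A ∩ B| = 7; needs |A ∩ B| ≤ 7 — true.
(d) ward 1: |A| = 5, |A ∩ B| = 4; needs |A ∩ B| / |A| ≥ 2/3 — true.
(e) ward 5: |A| = 5, |A ∩ B| = 3; needs |A ∩ B| > 2 — true.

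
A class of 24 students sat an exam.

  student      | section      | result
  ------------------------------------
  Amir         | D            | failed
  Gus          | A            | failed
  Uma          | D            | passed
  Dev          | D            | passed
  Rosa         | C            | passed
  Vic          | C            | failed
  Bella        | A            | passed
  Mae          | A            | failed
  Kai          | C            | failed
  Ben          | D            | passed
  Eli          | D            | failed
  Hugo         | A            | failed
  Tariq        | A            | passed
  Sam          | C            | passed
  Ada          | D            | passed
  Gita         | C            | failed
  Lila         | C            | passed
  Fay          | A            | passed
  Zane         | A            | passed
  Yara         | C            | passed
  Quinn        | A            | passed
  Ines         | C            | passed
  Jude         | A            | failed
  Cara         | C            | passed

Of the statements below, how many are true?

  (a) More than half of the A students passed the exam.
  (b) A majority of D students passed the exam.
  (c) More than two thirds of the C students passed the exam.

(a) A: |A| = 9, |A ∩ B| = 5; needs |A ∩ B| > |A ∖ B| — true.
(b) D: |A| = 6, |A ∩ B| = 4; needs |A ∩ B| > |A ∖ B| — true.
(c) C: |A| = 9, |A ∩ B| = 6; needs |A ∩ B| / |A| > 2/3 — false.

2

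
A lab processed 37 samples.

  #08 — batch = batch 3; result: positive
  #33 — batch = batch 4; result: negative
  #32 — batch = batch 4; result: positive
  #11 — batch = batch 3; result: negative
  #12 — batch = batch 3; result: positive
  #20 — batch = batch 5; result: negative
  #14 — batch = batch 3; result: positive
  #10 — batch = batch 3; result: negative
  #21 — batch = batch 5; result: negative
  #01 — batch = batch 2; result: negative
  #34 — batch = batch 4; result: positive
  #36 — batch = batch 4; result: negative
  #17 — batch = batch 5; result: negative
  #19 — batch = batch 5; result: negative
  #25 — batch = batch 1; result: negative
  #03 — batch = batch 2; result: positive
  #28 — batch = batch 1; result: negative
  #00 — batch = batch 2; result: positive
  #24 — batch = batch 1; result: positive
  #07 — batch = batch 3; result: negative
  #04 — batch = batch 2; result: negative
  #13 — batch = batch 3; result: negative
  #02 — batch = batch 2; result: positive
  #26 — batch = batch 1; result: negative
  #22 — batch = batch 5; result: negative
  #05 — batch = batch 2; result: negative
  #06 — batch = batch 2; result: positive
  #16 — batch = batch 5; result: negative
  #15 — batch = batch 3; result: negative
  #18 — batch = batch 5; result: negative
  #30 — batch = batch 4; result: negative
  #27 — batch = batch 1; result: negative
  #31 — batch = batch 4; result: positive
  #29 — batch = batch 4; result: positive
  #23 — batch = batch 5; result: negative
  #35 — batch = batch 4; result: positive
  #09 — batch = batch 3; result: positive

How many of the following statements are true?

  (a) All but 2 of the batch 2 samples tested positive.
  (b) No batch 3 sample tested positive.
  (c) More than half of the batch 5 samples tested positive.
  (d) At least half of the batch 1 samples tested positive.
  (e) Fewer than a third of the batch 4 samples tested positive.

(a) batch 2: |A| = 7, |A ∩ B| = 4; needs |A ∖ B| = 2 — false.
(b) batch 3: |A| = 9, |A ∩ B| = 4; needs A ∩ B = ∅ (|A ∩ B| = 0) — false.
(c) batch 5: |A| = 8, |A ∩ B| = 0; needs |A ∩ B| > |A ∖ B| — false.
(d) batch 1: |A| = 5, |A ∩ B| = 1; needs |A ∩ B| ≥ |A ∖ B| — false.
(e) batch 4: |A| = 8, |A ∩ B| = 5; needs |A ∩ B| / |A| < 1/3 — false.

0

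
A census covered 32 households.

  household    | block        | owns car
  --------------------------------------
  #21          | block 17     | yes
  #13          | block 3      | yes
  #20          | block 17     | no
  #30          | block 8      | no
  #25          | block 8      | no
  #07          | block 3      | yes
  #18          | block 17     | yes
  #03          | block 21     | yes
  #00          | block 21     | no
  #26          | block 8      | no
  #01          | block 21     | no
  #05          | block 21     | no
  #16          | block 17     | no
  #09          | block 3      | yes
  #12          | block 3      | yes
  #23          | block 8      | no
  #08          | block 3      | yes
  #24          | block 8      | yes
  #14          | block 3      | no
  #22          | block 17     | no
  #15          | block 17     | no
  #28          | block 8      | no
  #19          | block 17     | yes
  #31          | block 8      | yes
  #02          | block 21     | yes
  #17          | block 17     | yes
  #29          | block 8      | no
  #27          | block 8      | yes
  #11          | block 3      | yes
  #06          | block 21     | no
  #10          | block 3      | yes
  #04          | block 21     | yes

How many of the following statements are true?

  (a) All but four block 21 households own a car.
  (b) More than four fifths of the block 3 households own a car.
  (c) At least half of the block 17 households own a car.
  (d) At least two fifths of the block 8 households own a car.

(a) block 21: |A| = 7, |A ∩ B| = 3; needs |A ∖ B| = 4 — true.
(b) block 3: |A| = 8, |A ∩ B| = 7; needs |A ∩ B| / |A| > 4/5 — true.
(c) block 17: |A| = 8, |A ∩ B| = 4; needs |A ∩ B| ≥ |A ∖ B| — true.
(d) block 8: |A| = 9, |A ∩ B| = 3; needs |A ∩ B| / |A| ≥ 2/5 — false.

3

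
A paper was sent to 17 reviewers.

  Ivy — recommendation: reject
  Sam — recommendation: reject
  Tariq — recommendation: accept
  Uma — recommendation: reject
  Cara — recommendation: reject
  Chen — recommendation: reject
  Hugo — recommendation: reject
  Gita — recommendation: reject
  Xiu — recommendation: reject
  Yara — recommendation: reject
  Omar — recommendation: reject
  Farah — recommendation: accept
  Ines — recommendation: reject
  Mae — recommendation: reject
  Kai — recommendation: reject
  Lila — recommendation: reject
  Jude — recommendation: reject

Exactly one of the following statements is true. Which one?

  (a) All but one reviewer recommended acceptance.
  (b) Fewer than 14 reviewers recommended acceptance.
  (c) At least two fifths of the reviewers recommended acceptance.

|A| = 17, |A ∩ B| = 2, |A ∖ B| = 15.
(a) requires |A ∖ B| = 1: false.
(b) requires |A ∩ B| < 14: true.
(c) requires |A ∩ B| / |A| ≥ 2/5: false.

(b)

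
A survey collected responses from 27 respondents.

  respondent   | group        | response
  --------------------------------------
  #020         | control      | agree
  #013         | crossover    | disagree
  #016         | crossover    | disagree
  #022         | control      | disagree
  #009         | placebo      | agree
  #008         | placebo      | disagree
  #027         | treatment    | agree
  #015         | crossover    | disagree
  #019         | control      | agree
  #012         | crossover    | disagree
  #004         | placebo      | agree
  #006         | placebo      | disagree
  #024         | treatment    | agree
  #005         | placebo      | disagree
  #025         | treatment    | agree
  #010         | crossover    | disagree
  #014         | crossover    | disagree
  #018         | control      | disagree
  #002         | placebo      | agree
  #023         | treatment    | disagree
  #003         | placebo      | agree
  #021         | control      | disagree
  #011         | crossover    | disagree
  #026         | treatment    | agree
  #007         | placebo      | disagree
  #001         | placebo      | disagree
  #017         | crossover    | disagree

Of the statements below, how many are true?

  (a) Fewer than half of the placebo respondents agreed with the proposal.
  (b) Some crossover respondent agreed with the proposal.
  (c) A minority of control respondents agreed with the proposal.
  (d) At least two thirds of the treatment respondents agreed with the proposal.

3

(a) placebo: |A| = 9, |A ∩ B| = 4; needs |A ∩ B| < |A ∖ B| — true.
(b) crossover: |A| = 8, |A ∩ B| = 0; needs A ∩ B ≠ ∅ (|A ∩ B| ≥ 1) — false.
(c) control: |A| = 5, |A ∩ B| = 2; needs |A ∩ B| < |A ∖ B| — true.
(d) treatment: |A| = 5, |A ∩ B| = 4; needs |A ∩ B| / |A| ≥ 2/3 — true.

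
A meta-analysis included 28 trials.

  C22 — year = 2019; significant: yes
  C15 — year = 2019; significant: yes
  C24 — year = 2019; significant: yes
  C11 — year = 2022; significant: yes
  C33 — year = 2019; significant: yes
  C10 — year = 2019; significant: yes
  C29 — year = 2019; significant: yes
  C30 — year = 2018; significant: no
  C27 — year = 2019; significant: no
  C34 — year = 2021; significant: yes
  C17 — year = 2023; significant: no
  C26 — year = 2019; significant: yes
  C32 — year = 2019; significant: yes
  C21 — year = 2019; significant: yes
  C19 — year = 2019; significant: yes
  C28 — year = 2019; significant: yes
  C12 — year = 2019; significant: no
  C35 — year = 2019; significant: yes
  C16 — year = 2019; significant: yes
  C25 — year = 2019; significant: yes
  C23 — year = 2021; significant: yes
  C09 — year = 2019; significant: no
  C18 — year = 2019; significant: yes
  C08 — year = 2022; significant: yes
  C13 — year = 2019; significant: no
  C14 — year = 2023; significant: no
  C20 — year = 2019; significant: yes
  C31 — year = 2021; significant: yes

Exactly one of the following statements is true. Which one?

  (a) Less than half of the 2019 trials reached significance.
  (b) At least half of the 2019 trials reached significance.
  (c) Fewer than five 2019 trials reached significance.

|A| = 20, |A ∩ B| = 16, |A ∖ B| = 4.
(a) requires |A ∩ B| < |A ∖ B|: false.
(b) requires |A ∩ B| ≥ |A ∖ B|: true.
(c) requires |A ∩ B| < 5: false.

(b)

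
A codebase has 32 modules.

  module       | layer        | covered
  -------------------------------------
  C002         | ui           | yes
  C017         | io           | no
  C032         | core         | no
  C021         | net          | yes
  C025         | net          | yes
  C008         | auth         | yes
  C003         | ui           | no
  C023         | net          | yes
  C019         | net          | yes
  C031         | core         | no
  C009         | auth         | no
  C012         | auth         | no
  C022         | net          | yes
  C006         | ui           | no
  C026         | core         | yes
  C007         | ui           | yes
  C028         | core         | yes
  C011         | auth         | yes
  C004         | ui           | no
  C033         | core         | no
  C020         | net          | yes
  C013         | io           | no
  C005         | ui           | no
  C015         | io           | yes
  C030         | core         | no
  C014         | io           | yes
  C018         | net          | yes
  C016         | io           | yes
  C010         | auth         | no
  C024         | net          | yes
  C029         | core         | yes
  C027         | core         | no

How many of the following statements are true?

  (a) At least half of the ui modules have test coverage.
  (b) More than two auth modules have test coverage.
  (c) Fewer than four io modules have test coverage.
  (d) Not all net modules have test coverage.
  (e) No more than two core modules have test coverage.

(a) ui: |A| = 6, |A ∩ B| = 2; needs |A ∩ B| ≥ |A ∖ B| — false.
(b) auth: |A| = 5, |A ∩ B| = 2; needs |A ∩ B| > 2 — false.
(c) io: |A| = 5, |A ∩ B| = 3; needs |A ∩ B| < 4 — true.
(d) net: |A| = 8, |A ∩ B| = 8; needs A ⊄ B (|A ∖ B| ≥ 1) — false.
(e) core: |A| = 8, |A ∩ B| = 3; needs |A ∩ B| ≤ 2 — false.

1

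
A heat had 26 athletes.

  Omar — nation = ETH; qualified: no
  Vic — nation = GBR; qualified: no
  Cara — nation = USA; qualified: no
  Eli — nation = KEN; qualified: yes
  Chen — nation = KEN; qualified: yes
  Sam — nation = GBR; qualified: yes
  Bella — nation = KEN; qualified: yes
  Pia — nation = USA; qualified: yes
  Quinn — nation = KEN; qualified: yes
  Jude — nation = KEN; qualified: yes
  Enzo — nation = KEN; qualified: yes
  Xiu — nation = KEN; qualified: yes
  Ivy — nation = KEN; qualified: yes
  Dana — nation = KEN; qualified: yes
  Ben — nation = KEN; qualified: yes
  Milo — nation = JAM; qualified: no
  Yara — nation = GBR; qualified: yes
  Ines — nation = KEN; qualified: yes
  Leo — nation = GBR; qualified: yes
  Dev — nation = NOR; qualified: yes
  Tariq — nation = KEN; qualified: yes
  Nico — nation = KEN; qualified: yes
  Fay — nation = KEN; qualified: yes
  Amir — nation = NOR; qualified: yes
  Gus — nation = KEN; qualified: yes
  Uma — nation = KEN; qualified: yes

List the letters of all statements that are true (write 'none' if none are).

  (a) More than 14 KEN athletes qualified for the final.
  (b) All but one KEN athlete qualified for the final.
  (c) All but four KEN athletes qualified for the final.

(a)

|A| = 16, |A ∩ B| = 16, |A ∖ B| = 0.
(a) |A ∩ B| > 14: holds.
(b) |A ∖ B| = 1: fails.
(c) |A ∖ B| = 4: fails.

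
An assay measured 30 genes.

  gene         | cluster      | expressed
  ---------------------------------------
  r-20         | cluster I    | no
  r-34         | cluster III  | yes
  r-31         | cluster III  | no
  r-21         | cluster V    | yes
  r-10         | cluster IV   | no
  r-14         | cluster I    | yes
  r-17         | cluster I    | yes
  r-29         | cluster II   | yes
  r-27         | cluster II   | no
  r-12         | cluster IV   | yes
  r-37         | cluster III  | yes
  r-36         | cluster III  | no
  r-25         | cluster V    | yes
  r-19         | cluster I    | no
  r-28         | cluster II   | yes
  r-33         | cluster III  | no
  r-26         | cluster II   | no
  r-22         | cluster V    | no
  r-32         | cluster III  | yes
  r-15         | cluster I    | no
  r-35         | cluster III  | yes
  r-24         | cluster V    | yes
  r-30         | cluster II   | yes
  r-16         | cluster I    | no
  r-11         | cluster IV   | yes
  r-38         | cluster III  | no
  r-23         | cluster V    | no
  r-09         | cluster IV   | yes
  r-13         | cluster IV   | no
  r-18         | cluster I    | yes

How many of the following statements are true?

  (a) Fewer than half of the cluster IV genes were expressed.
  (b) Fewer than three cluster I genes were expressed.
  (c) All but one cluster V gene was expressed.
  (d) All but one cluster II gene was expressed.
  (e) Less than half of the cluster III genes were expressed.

(a) cluster IV: |A| = 5, |A ∩ B| = 3; needs |A ∩ B| < |A ∖ B| — false.
(b) cluster I: |A| = 7, |A ∩ B| = 3; needs |A ∩ B| < 3 — false.
(c) cluster V: |A| = 5, |A ∩ B| = 3; needs |A ∖ B| = 1 — false.
(d) cluster II: |A| = 5, |A ∩ B| = 3; needs |A ∖ B| = 1 — false.
(e) cluster III: |A| = 8, |A ∩ B| = 4; needs |A ∩ B| < |A ∖ B| — false.

0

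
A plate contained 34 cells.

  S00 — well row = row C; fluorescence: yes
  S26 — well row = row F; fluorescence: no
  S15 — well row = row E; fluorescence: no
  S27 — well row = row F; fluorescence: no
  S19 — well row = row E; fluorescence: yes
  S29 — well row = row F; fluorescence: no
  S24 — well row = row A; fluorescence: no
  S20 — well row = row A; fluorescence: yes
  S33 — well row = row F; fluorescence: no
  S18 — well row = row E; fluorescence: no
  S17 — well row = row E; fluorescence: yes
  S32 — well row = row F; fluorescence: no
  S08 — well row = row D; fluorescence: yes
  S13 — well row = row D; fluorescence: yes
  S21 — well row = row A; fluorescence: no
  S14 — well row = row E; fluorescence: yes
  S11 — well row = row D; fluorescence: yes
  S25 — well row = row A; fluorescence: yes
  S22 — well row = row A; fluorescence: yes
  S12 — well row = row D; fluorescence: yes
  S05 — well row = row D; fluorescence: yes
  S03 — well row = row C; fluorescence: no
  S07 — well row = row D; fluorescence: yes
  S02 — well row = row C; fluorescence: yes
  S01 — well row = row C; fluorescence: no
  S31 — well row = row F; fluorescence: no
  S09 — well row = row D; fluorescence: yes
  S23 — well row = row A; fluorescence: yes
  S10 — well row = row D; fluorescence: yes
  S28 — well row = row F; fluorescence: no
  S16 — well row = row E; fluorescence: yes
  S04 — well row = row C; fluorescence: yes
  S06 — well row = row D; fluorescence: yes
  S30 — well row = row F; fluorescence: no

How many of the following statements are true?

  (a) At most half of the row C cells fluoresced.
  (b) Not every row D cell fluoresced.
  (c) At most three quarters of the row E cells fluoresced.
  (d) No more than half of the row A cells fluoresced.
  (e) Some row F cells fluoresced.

(a) row C: |A| = 5, |A ∩ B| = 3; needs |A ∩ B| ≤ |A ∖ B| — false.
(b) row D: |A| = 9, |A ∩ B| = 9; needs A ⊄ B (|A ∖ B| ≥ 1) — false.
(c) row E: |A| = 6, |A ∩ B| = 4; needs |A ∩ B| / |A| ≤ 3/4 — true.
(d) row A: |A| = 6, |A ∩ B| = 4; needs |A ∩ B| ≤ |A ∖ B| — false.
(e) row F: |A| = 8, |A ∩ B| = 0; needs A ∩ B ≠ ∅ (|A ∩ B| ≥ 1) — false.

1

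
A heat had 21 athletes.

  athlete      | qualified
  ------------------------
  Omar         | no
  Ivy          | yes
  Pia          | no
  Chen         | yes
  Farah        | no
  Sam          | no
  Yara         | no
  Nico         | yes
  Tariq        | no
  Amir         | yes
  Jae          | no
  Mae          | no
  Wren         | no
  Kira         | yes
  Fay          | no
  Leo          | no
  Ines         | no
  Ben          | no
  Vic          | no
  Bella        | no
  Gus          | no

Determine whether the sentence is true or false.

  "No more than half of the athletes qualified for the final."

'No more than half of the athletes qualified for the final' holds iff |A ∩ B| ≤ |A ∖ B|.
|A| = 21, |A ∩ B| = 5, |A ∖ B| = 16.
5 < 16, so the statement is true.

True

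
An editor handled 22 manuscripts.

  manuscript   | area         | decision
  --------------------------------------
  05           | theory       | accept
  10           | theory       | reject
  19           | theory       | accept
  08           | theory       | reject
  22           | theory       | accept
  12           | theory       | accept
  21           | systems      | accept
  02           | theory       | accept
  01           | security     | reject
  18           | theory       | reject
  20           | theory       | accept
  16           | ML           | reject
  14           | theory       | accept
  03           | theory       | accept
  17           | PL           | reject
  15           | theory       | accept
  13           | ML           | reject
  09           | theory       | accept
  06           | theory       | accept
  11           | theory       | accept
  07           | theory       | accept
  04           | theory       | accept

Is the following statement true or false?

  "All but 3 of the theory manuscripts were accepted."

True

'All but 3 of the theory manuscripts were accepted' holds iff |A ∖ B| = 3.
|A| = 17, |A ∩ B| = 14, |A ∖ B| = 3.
|A ∖ B| = 3, so the statement is true.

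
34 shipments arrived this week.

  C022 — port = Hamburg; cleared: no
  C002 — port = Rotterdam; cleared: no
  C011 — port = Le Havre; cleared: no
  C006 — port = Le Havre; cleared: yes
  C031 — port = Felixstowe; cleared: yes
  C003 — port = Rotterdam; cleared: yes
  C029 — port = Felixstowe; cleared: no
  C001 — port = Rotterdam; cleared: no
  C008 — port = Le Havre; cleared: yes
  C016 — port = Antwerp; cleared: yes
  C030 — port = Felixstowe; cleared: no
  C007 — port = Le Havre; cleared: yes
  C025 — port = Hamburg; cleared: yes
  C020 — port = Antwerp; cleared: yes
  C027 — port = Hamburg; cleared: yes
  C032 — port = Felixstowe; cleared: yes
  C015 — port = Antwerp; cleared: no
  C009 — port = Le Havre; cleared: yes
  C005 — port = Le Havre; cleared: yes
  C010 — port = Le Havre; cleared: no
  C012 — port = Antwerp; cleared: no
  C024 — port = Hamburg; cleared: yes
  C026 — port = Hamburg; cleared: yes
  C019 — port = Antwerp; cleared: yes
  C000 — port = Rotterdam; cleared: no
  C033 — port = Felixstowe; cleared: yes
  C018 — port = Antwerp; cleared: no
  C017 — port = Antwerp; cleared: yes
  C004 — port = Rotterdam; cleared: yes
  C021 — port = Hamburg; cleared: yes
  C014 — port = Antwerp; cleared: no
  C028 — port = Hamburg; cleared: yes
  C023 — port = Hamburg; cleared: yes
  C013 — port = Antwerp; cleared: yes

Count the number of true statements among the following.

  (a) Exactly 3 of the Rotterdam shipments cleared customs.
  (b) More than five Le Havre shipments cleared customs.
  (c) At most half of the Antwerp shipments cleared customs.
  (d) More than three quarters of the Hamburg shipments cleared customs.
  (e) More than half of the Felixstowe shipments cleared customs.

(a) Rotterdam: |A| = 5, |A ∩ B| = 2; needs |A ∩ B| = 3 — false.
(b) Le Havre: |A| = 7, |A ∩ B| = 5; needs |A ∩ B| > 5 — false.
(c) Antwerp: |A| = 9, |A ∩ B| = 5; needs |A ∩ B| ≤ |A ∖ B| — false.
(d) Hamburg: |A| = 8, |A ∩ B| = 7; needs |A ∩ B| / |A| > 3/4 — true.
(e) Felixstowe: |A| = 5, |A ∩ B| = 3; needs |A ∩ B| > |A ∖ B| — true.

2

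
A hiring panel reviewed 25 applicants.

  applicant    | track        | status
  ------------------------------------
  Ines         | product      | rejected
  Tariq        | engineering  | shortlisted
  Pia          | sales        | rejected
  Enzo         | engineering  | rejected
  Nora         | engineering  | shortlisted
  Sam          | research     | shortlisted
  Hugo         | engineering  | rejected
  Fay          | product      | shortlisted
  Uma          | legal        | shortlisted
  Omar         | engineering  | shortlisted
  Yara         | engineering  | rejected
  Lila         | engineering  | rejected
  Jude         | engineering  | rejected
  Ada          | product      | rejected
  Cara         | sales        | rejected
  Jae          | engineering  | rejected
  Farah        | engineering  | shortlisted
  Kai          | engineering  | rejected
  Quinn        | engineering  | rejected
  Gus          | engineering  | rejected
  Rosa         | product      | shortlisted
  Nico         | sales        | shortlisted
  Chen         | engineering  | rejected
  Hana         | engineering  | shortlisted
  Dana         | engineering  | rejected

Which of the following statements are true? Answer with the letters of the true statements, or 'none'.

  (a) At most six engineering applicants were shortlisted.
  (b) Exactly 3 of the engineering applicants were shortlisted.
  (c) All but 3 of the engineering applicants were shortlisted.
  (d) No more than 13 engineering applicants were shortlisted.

(a), (d)

|A| = 16, |A ∩ B| = 5, |A ∖ B| = 11.
(a) |A ∩ B| ≤ 6: holds.
(b) |A ∩ B| = 3: fails.
(c) |A ∖ B| = 3: fails.
(d) |A ∩ B| ≤ 13: holds.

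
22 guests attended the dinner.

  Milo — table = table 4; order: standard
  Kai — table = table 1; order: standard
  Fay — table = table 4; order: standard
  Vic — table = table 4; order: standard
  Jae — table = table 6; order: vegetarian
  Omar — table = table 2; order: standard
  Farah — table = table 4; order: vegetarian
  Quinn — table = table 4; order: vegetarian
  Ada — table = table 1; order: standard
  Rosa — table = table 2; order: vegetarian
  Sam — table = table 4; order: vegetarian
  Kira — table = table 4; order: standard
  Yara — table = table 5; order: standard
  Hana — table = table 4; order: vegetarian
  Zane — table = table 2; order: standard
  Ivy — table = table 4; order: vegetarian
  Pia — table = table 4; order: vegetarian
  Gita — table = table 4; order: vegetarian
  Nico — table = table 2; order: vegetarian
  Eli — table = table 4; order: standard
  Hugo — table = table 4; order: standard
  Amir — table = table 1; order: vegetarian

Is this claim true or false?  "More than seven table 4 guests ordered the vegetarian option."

'More than seven table 4 guests ordered the vegetarian option' holds iff |A ∩ B| > 7.
A (the restrictor) = {Milo, Fay, Vic, Farah, Quinn, Sam, Kira, Hana, Ivy, Pia, Gita, Eli, Hugo}, |A| = 13.
A ∩ B = {Farah, Quinn, Sam, Hana, Ivy, Pia, Gita}, so |A ∩ B| = 7.
|A ∩ B| = 7, so the statement is false.

False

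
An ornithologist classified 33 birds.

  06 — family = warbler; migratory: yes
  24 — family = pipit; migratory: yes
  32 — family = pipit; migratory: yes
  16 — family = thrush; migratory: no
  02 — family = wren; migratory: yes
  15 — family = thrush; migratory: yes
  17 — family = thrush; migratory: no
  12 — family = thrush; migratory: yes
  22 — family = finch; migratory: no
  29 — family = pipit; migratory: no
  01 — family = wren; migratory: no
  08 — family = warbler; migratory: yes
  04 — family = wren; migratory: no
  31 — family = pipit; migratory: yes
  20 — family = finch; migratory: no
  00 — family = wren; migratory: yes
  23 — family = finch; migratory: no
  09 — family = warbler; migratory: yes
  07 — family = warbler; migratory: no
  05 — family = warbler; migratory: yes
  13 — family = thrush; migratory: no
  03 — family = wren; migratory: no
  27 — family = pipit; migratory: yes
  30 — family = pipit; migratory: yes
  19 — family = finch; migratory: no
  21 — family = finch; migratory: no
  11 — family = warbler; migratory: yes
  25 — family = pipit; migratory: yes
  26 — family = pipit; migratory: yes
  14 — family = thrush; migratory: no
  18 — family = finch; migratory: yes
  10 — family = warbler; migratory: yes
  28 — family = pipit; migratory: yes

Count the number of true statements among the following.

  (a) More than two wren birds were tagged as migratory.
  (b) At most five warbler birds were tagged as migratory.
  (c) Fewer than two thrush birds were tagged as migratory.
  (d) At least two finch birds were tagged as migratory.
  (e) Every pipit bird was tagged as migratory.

(a) wren: |A| = 5, |A ∩ B| = 2; needs |A ∩ B| > 2 — false.
(b) warbler: |A| = 7, |A ∩ B| = 6; needs |A ∩ B| ≤ 5 — false.
(c) thrush: |A| = 6, |A ∩ B| = 2; needs |A ∩ B| < 2 — false.
(d) finch: |A| = 6, |A ∩ B| = 1; needs |A ∩ B| ≥ 2 — false.
(e) pipit: |A| = 9, |A ∩ B| = 8; needs A ⊆ B, i.e. every element of A is in B (|A ∖ B| = 0) — false.

0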